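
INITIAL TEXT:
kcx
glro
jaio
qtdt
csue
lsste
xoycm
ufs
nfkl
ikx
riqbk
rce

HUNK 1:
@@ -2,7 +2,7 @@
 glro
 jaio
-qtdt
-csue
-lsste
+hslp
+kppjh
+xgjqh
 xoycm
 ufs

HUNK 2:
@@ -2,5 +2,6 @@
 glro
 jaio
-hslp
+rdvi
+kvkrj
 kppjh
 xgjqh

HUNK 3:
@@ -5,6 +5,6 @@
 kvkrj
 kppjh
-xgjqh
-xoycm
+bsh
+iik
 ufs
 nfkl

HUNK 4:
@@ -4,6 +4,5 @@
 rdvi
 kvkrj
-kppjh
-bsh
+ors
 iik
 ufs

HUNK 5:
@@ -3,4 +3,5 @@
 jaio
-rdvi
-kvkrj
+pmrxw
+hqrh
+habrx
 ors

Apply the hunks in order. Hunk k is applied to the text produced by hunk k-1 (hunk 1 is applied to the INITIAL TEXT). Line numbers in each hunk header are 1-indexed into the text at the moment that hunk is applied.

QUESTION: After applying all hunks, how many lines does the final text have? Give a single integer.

Answer: 13

Derivation:
Hunk 1: at line 2 remove [qtdt,csue,lsste] add [hslp,kppjh,xgjqh] -> 12 lines: kcx glro jaio hslp kppjh xgjqh xoycm ufs nfkl ikx riqbk rce
Hunk 2: at line 2 remove [hslp] add [rdvi,kvkrj] -> 13 lines: kcx glro jaio rdvi kvkrj kppjh xgjqh xoycm ufs nfkl ikx riqbk rce
Hunk 3: at line 5 remove [xgjqh,xoycm] add [bsh,iik] -> 13 lines: kcx glro jaio rdvi kvkrj kppjh bsh iik ufs nfkl ikx riqbk rce
Hunk 4: at line 4 remove [kppjh,bsh] add [ors] -> 12 lines: kcx glro jaio rdvi kvkrj ors iik ufs nfkl ikx riqbk rce
Hunk 5: at line 3 remove [rdvi,kvkrj] add [pmrxw,hqrh,habrx] -> 13 lines: kcx glro jaio pmrxw hqrh habrx ors iik ufs nfkl ikx riqbk rce
Final line count: 13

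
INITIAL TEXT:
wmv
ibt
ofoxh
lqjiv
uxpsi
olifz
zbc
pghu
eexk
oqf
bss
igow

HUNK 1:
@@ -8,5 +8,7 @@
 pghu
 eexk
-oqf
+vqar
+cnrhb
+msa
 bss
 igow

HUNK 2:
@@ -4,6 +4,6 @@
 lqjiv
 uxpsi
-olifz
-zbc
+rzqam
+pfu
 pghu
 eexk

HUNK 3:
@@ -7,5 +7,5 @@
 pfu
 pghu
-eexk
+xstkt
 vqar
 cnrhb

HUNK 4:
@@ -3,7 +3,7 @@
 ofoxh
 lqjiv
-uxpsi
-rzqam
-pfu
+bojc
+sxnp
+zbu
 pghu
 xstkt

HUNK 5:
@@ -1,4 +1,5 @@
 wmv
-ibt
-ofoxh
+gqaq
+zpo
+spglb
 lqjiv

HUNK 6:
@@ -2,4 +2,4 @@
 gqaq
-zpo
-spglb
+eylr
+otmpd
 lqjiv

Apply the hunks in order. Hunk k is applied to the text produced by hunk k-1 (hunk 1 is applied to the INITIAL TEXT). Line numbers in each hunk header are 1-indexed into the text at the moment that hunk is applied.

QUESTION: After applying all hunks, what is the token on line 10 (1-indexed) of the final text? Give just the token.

Answer: xstkt

Derivation:
Hunk 1: at line 8 remove [oqf] add [vqar,cnrhb,msa] -> 14 lines: wmv ibt ofoxh lqjiv uxpsi olifz zbc pghu eexk vqar cnrhb msa bss igow
Hunk 2: at line 4 remove [olifz,zbc] add [rzqam,pfu] -> 14 lines: wmv ibt ofoxh lqjiv uxpsi rzqam pfu pghu eexk vqar cnrhb msa bss igow
Hunk 3: at line 7 remove [eexk] add [xstkt] -> 14 lines: wmv ibt ofoxh lqjiv uxpsi rzqam pfu pghu xstkt vqar cnrhb msa bss igow
Hunk 4: at line 3 remove [uxpsi,rzqam,pfu] add [bojc,sxnp,zbu] -> 14 lines: wmv ibt ofoxh lqjiv bojc sxnp zbu pghu xstkt vqar cnrhb msa bss igow
Hunk 5: at line 1 remove [ibt,ofoxh] add [gqaq,zpo,spglb] -> 15 lines: wmv gqaq zpo spglb lqjiv bojc sxnp zbu pghu xstkt vqar cnrhb msa bss igow
Hunk 6: at line 2 remove [zpo,spglb] add [eylr,otmpd] -> 15 lines: wmv gqaq eylr otmpd lqjiv bojc sxnp zbu pghu xstkt vqar cnrhb msa bss igow
Final line 10: xstkt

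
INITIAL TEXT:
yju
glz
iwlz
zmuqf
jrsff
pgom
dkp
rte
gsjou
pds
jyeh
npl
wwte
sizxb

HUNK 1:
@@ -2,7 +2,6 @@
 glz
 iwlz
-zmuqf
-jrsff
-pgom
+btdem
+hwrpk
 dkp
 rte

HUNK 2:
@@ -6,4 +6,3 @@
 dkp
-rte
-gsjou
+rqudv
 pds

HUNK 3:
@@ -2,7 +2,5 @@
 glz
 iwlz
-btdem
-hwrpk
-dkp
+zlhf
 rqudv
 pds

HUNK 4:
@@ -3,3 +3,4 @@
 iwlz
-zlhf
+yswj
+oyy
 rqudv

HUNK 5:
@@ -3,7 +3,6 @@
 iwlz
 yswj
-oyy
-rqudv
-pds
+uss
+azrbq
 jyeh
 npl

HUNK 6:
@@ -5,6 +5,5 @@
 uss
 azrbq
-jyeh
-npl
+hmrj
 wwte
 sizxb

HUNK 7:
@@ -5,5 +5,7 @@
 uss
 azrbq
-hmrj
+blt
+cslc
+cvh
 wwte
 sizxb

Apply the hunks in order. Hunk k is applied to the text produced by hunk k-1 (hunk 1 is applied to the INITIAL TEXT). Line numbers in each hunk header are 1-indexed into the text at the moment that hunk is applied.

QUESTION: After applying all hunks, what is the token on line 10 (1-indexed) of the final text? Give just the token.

Hunk 1: at line 2 remove [zmuqf,jrsff,pgom] add [btdem,hwrpk] -> 13 lines: yju glz iwlz btdem hwrpk dkp rte gsjou pds jyeh npl wwte sizxb
Hunk 2: at line 6 remove [rte,gsjou] add [rqudv] -> 12 lines: yju glz iwlz btdem hwrpk dkp rqudv pds jyeh npl wwte sizxb
Hunk 3: at line 2 remove [btdem,hwrpk,dkp] add [zlhf] -> 10 lines: yju glz iwlz zlhf rqudv pds jyeh npl wwte sizxb
Hunk 4: at line 3 remove [zlhf] add [yswj,oyy] -> 11 lines: yju glz iwlz yswj oyy rqudv pds jyeh npl wwte sizxb
Hunk 5: at line 3 remove [oyy,rqudv,pds] add [uss,azrbq] -> 10 lines: yju glz iwlz yswj uss azrbq jyeh npl wwte sizxb
Hunk 6: at line 5 remove [jyeh,npl] add [hmrj] -> 9 lines: yju glz iwlz yswj uss azrbq hmrj wwte sizxb
Hunk 7: at line 5 remove [hmrj] add [blt,cslc,cvh] -> 11 lines: yju glz iwlz yswj uss azrbq blt cslc cvh wwte sizxb
Final line 10: wwte

Answer: wwte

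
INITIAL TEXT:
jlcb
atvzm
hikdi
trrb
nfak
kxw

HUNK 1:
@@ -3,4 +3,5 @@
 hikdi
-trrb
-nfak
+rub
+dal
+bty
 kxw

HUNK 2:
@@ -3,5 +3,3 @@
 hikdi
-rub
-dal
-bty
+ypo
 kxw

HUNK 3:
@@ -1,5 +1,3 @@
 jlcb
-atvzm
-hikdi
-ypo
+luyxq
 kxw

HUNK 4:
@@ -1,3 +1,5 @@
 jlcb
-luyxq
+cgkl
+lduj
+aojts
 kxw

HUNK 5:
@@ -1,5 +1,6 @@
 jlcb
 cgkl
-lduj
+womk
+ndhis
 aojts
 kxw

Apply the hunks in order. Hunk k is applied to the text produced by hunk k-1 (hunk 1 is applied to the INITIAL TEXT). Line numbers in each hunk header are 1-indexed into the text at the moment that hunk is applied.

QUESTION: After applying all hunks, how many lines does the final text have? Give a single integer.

Answer: 6

Derivation:
Hunk 1: at line 3 remove [trrb,nfak] add [rub,dal,bty] -> 7 lines: jlcb atvzm hikdi rub dal bty kxw
Hunk 2: at line 3 remove [rub,dal,bty] add [ypo] -> 5 lines: jlcb atvzm hikdi ypo kxw
Hunk 3: at line 1 remove [atvzm,hikdi,ypo] add [luyxq] -> 3 lines: jlcb luyxq kxw
Hunk 4: at line 1 remove [luyxq] add [cgkl,lduj,aojts] -> 5 lines: jlcb cgkl lduj aojts kxw
Hunk 5: at line 1 remove [lduj] add [womk,ndhis] -> 6 lines: jlcb cgkl womk ndhis aojts kxw
Final line count: 6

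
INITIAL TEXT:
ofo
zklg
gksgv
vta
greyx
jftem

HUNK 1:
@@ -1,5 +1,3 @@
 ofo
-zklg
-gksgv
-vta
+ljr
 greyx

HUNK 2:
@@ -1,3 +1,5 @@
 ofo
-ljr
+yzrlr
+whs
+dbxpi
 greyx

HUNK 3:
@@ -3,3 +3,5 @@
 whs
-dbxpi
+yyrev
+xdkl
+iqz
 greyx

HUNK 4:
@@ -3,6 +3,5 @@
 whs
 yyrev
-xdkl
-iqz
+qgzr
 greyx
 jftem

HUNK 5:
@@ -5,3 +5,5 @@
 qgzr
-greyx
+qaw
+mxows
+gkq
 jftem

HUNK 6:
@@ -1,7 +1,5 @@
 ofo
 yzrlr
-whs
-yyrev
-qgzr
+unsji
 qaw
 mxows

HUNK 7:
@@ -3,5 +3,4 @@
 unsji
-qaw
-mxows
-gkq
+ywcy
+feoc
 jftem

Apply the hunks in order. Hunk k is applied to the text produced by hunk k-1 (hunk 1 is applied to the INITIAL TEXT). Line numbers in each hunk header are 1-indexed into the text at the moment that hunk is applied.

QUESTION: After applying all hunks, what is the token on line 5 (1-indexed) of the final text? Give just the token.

Hunk 1: at line 1 remove [zklg,gksgv,vta] add [ljr] -> 4 lines: ofo ljr greyx jftem
Hunk 2: at line 1 remove [ljr] add [yzrlr,whs,dbxpi] -> 6 lines: ofo yzrlr whs dbxpi greyx jftem
Hunk 3: at line 3 remove [dbxpi] add [yyrev,xdkl,iqz] -> 8 lines: ofo yzrlr whs yyrev xdkl iqz greyx jftem
Hunk 4: at line 3 remove [xdkl,iqz] add [qgzr] -> 7 lines: ofo yzrlr whs yyrev qgzr greyx jftem
Hunk 5: at line 5 remove [greyx] add [qaw,mxows,gkq] -> 9 lines: ofo yzrlr whs yyrev qgzr qaw mxows gkq jftem
Hunk 6: at line 1 remove [whs,yyrev,qgzr] add [unsji] -> 7 lines: ofo yzrlr unsji qaw mxows gkq jftem
Hunk 7: at line 3 remove [qaw,mxows,gkq] add [ywcy,feoc] -> 6 lines: ofo yzrlr unsji ywcy feoc jftem
Final line 5: feoc

Answer: feoc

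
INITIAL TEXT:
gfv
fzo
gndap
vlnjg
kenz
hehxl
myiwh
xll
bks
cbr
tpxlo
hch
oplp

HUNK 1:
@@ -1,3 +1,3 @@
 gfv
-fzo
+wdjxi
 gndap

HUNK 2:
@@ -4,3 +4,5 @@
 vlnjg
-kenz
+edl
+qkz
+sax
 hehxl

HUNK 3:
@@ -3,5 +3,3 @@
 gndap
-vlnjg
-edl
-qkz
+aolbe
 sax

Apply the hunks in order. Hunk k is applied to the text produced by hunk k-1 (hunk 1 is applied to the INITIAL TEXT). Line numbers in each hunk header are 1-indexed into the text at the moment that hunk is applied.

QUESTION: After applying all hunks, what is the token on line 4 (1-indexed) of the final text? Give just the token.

Answer: aolbe

Derivation:
Hunk 1: at line 1 remove [fzo] add [wdjxi] -> 13 lines: gfv wdjxi gndap vlnjg kenz hehxl myiwh xll bks cbr tpxlo hch oplp
Hunk 2: at line 4 remove [kenz] add [edl,qkz,sax] -> 15 lines: gfv wdjxi gndap vlnjg edl qkz sax hehxl myiwh xll bks cbr tpxlo hch oplp
Hunk 3: at line 3 remove [vlnjg,edl,qkz] add [aolbe] -> 13 lines: gfv wdjxi gndap aolbe sax hehxl myiwh xll bks cbr tpxlo hch oplp
Final line 4: aolbe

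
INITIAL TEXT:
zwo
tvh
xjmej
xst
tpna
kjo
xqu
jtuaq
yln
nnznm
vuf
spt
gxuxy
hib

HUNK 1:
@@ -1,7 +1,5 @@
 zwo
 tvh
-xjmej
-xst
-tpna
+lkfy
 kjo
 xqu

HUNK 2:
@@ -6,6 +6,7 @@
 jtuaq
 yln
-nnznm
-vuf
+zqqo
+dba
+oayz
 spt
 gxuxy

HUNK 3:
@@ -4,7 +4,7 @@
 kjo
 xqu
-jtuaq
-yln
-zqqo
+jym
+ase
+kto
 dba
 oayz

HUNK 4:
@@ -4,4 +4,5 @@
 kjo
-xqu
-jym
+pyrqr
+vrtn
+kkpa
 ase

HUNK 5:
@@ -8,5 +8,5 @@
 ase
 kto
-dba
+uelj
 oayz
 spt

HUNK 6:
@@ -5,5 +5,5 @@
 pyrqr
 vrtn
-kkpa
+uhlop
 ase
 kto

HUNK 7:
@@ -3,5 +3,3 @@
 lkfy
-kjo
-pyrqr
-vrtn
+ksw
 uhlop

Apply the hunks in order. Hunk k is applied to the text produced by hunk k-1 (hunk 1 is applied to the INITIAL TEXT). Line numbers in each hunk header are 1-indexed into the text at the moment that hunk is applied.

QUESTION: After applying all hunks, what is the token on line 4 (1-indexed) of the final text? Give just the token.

Answer: ksw

Derivation:
Hunk 1: at line 1 remove [xjmej,xst,tpna] add [lkfy] -> 12 lines: zwo tvh lkfy kjo xqu jtuaq yln nnznm vuf spt gxuxy hib
Hunk 2: at line 6 remove [nnznm,vuf] add [zqqo,dba,oayz] -> 13 lines: zwo tvh lkfy kjo xqu jtuaq yln zqqo dba oayz spt gxuxy hib
Hunk 3: at line 4 remove [jtuaq,yln,zqqo] add [jym,ase,kto] -> 13 lines: zwo tvh lkfy kjo xqu jym ase kto dba oayz spt gxuxy hib
Hunk 4: at line 4 remove [xqu,jym] add [pyrqr,vrtn,kkpa] -> 14 lines: zwo tvh lkfy kjo pyrqr vrtn kkpa ase kto dba oayz spt gxuxy hib
Hunk 5: at line 8 remove [dba] add [uelj] -> 14 lines: zwo tvh lkfy kjo pyrqr vrtn kkpa ase kto uelj oayz spt gxuxy hib
Hunk 6: at line 5 remove [kkpa] add [uhlop] -> 14 lines: zwo tvh lkfy kjo pyrqr vrtn uhlop ase kto uelj oayz spt gxuxy hib
Hunk 7: at line 3 remove [kjo,pyrqr,vrtn] add [ksw] -> 12 lines: zwo tvh lkfy ksw uhlop ase kto uelj oayz spt gxuxy hib
Final line 4: ksw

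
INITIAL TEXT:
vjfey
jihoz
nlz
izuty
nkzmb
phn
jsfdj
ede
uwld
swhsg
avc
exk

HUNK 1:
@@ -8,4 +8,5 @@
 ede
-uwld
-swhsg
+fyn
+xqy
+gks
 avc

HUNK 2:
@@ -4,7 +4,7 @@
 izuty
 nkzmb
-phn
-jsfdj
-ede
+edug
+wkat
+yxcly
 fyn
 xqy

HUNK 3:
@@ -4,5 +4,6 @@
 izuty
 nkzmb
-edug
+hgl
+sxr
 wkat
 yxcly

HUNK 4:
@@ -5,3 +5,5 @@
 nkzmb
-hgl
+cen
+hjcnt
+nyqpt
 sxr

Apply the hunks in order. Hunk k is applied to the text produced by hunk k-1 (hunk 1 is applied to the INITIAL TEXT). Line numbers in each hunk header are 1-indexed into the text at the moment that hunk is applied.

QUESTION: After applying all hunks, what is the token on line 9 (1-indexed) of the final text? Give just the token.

Answer: sxr

Derivation:
Hunk 1: at line 8 remove [uwld,swhsg] add [fyn,xqy,gks] -> 13 lines: vjfey jihoz nlz izuty nkzmb phn jsfdj ede fyn xqy gks avc exk
Hunk 2: at line 4 remove [phn,jsfdj,ede] add [edug,wkat,yxcly] -> 13 lines: vjfey jihoz nlz izuty nkzmb edug wkat yxcly fyn xqy gks avc exk
Hunk 3: at line 4 remove [edug] add [hgl,sxr] -> 14 lines: vjfey jihoz nlz izuty nkzmb hgl sxr wkat yxcly fyn xqy gks avc exk
Hunk 4: at line 5 remove [hgl] add [cen,hjcnt,nyqpt] -> 16 lines: vjfey jihoz nlz izuty nkzmb cen hjcnt nyqpt sxr wkat yxcly fyn xqy gks avc exk
Final line 9: sxr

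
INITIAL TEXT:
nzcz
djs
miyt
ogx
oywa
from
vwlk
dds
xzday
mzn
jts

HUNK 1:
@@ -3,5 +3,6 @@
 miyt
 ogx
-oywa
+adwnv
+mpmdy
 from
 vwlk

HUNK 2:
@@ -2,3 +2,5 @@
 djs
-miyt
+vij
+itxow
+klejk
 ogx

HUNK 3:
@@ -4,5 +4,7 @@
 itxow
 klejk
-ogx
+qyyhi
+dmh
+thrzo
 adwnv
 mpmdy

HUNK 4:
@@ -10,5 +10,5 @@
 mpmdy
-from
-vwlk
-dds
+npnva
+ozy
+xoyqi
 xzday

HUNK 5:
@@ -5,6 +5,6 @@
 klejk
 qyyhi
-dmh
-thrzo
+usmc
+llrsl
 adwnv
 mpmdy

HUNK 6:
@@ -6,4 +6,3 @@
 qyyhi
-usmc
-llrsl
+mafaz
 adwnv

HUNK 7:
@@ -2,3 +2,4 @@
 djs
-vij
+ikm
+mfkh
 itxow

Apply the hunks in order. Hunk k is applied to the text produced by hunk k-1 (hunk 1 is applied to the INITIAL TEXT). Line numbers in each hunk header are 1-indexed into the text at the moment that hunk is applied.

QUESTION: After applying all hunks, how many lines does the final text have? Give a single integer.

Answer: 16

Derivation:
Hunk 1: at line 3 remove [oywa] add [adwnv,mpmdy] -> 12 lines: nzcz djs miyt ogx adwnv mpmdy from vwlk dds xzday mzn jts
Hunk 2: at line 2 remove [miyt] add [vij,itxow,klejk] -> 14 lines: nzcz djs vij itxow klejk ogx adwnv mpmdy from vwlk dds xzday mzn jts
Hunk 3: at line 4 remove [ogx] add [qyyhi,dmh,thrzo] -> 16 lines: nzcz djs vij itxow klejk qyyhi dmh thrzo adwnv mpmdy from vwlk dds xzday mzn jts
Hunk 4: at line 10 remove [from,vwlk,dds] add [npnva,ozy,xoyqi] -> 16 lines: nzcz djs vij itxow klejk qyyhi dmh thrzo adwnv mpmdy npnva ozy xoyqi xzday mzn jts
Hunk 5: at line 5 remove [dmh,thrzo] add [usmc,llrsl] -> 16 lines: nzcz djs vij itxow klejk qyyhi usmc llrsl adwnv mpmdy npnva ozy xoyqi xzday mzn jts
Hunk 6: at line 6 remove [usmc,llrsl] add [mafaz] -> 15 lines: nzcz djs vij itxow klejk qyyhi mafaz adwnv mpmdy npnva ozy xoyqi xzday mzn jts
Hunk 7: at line 2 remove [vij] add [ikm,mfkh] -> 16 lines: nzcz djs ikm mfkh itxow klejk qyyhi mafaz adwnv mpmdy npnva ozy xoyqi xzday mzn jts
Final line count: 16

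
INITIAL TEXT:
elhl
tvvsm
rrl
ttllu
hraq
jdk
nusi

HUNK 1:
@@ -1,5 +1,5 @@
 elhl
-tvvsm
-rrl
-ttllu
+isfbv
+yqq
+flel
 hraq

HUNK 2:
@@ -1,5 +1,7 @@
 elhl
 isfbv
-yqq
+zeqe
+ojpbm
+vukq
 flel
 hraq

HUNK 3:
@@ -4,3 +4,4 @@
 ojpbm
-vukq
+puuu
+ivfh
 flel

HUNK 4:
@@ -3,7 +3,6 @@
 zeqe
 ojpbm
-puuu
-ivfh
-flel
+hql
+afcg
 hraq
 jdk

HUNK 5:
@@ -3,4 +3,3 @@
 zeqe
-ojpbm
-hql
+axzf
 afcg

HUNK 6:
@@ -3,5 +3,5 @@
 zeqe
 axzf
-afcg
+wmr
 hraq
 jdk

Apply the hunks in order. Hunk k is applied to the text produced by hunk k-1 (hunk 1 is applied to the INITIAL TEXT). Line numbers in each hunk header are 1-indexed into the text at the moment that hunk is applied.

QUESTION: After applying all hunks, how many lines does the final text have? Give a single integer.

Hunk 1: at line 1 remove [tvvsm,rrl,ttllu] add [isfbv,yqq,flel] -> 7 lines: elhl isfbv yqq flel hraq jdk nusi
Hunk 2: at line 1 remove [yqq] add [zeqe,ojpbm,vukq] -> 9 lines: elhl isfbv zeqe ojpbm vukq flel hraq jdk nusi
Hunk 3: at line 4 remove [vukq] add [puuu,ivfh] -> 10 lines: elhl isfbv zeqe ojpbm puuu ivfh flel hraq jdk nusi
Hunk 4: at line 3 remove [puuu,ivfh,flel] add [hql,afcg] -> 9 lines: elhl isfbv zeqe ojpbm hql afcg hraq jdk nusi
Hunk 5: at line 3 remove [ojpbm,hql] add [axzf] -> 8 lines: elhl isfbv zeqe axzf afcg hraq jdk nusi
Hunk 6: at line 3 remove [afcg] add [wmr] -> 8 lines: elhl isfbv zeqe axzf wmr hraq jdk nusi
Final line count: 8

Answer: 8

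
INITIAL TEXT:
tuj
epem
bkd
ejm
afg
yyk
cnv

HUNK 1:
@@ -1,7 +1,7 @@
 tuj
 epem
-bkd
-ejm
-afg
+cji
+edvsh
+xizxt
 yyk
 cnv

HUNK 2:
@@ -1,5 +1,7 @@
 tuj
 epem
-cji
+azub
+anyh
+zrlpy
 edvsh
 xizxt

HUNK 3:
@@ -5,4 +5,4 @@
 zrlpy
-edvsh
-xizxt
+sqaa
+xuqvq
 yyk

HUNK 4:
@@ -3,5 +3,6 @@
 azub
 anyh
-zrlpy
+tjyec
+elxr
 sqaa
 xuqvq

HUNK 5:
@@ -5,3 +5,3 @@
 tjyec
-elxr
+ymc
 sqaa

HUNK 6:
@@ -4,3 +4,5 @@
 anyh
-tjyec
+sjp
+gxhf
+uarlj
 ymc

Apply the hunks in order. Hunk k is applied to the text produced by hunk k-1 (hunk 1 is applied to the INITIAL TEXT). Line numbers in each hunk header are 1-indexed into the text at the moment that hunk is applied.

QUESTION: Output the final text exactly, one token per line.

Hunk 1: at line 1 remove [bkd,ejm,afg] add [cji,edvsh,xizxt] -> 7 lines: tuj epem cji edvsh xizxt yyk cnv
Hunk 2: at line 1 remove [cji] add [azub,anyh,zrlpy] -> 9 lines: tuj epem azub anyh zrlpy edvsh xizxt yyk cnv
Hunk 3: at line 5 remove [edvsh,xizxt] add [sqaa,xuqvq] -> 9 lines: tuj epem azub anyh zrlpy sqaa xuqvq yyk cnv
Hunk 4: at line 3 remove [zrlpy] add [tjyec,elxr] -> 10 lines: tuj epem azub anyh tjyec elxr sqaa xuqvq yyk cnv
Hunk 5: at line 5 remove [elxr] add [ymc] -> 10 lines: tuj epem azub anyh tjyec ymc sqaa xuqvq yyk cnv
Hunk 6: at line 4 remove [tjyec] add [sjp,gxhf,uarlj] -> 12 lines: tuj epem azub anyh sjp gxhf uarlj ymc sqaa xuqvq yyk cnv

Answer: tuj
epem
azub
anyh
sjp
gxhf
uarlj
ymc
sqaa
xuqvq
yyk
cnv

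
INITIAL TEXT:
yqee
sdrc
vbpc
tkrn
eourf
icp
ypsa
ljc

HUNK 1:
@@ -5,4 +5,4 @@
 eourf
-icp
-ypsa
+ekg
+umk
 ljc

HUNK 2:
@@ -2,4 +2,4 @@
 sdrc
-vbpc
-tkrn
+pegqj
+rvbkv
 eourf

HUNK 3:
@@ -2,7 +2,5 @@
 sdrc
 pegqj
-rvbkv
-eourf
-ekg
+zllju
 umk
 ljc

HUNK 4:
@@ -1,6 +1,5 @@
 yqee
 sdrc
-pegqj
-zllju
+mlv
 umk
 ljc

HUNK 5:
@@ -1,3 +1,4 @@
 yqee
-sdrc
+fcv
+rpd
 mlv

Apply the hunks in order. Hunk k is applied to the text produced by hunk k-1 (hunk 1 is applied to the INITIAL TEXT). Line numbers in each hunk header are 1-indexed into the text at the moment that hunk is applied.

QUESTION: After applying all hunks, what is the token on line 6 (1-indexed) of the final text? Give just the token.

Hunk 1: at line 5 remove [icp,ypsa] add [ekg,umk] -> 8 lines: yqee sdrc vbpc tkrn eourf ekg umk ljc
Hunk 2: at line 2 remove [vbpc,tkrn] add [pegqj,rvbkv] -> 8 lines: yqee sdrc pegqj rvbkv eourf ekg umk ljc
Hunk 3: at line 2 remove [rvbkv,eourf,ekg] add [zllju] -> 6 lines: yqee sdrc pegqj zllju umk ljc
Hunk 4: at line 1 remove [pegqj,zllju] add [mlv] -> 5 lines: yqee sdrc mlv umk ljc
Hunk 5: at line 1 remove [sdrc] add [fcv,rpd] -> 6 lines: yqee fcv rpd mlv umk ljc
Final line 6: ljc

Answer: ljc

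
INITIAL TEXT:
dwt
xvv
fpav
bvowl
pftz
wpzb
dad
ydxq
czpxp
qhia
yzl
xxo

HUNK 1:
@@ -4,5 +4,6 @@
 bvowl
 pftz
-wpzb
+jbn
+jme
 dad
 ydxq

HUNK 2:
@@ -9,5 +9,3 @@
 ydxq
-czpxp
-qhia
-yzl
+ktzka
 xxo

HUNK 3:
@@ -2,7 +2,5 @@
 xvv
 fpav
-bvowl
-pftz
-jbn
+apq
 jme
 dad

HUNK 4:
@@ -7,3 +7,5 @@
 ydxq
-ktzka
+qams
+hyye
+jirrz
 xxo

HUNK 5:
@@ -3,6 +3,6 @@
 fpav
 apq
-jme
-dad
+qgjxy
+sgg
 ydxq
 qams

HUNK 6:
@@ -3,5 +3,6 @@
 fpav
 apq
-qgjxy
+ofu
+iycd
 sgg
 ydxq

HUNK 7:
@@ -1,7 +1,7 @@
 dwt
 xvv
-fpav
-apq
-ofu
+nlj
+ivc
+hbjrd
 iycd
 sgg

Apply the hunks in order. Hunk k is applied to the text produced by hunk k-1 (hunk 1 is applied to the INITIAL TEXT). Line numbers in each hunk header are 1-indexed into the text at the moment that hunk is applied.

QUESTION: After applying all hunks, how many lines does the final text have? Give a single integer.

Hunk 1: at line 4 remove [wpzb] add [jbn,jme] -> 13 lines: dwt xvv fpav bvowl pftz jbn jme dad ydxq czpxp qhia yzl xxo
Hunk 2: at line 9 remove [czpxp,qhia,yzl] add [ktzka] -> 11 lines: dwt xvv fpav bvowl pftz jbn jme dad ydxq ktzka xxo
Hunk 3: at line 2 remove [bvowl,pftz,jbn] add [apq] -> 9 lines: dwt xvv fpav apq jme dad ydxq ktzka xxo
Hunk 4: at line 7 remove [ktzka] add [qams,hyye,jirrz] -> 11 lines: dwt xvv fpav apq jme dad ydxq qams hyye jirrz xxo
Hunk 5: at line 3 remove [jme,dad] add [qgjxy,sgg] -> 11 lines: dwt xvv fpav apq qgjxy sgg ydxq qams hyye jirrz xxo
Hunk 6: at line 3 remove [qgjxy] add [ofu,iycd] -> 12 lines: dwt xvv fpav apq ofu iycd sgg ydxq qams hyye jirrz xxo
Hunk 7: at line 1 remove [fpav,apq,ofu] add [nlj,ivc,hbjrd] -> 12 lines: dwt xvv nlj ivc hbjrd iycd sgg ydxq qams hyye jirrz xxo
Final line count: 12

Answer: 12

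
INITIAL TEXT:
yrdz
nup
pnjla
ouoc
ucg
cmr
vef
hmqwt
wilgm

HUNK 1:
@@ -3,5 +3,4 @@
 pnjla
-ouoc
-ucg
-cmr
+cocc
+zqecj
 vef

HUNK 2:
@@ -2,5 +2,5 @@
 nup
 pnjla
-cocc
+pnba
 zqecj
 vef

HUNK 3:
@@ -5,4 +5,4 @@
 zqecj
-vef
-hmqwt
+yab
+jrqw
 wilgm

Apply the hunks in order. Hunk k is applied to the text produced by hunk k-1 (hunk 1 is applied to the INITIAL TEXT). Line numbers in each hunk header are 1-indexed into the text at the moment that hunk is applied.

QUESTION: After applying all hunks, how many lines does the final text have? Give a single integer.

Hunk 1: at line 3 remove [ouoc,ucg,cmr] add [cocc,zqecj] -> 8 lines: yrdz nup pnjla cocc zqecj vef hmqwt wilgm
Hunk 2: at line 2 remove [cocc] add [pnba] -> 8 lines: yrdz nup pnjla pnba zqecj vef hmqwt wilgm
Hunk 3: at line 5 remove [vef,hmqwt] add [yab,jrqw] -> 8 lines: yrdz nup pnjla pnba zqecj yab jrqw wilgm
Final line count: 8

Answer: 8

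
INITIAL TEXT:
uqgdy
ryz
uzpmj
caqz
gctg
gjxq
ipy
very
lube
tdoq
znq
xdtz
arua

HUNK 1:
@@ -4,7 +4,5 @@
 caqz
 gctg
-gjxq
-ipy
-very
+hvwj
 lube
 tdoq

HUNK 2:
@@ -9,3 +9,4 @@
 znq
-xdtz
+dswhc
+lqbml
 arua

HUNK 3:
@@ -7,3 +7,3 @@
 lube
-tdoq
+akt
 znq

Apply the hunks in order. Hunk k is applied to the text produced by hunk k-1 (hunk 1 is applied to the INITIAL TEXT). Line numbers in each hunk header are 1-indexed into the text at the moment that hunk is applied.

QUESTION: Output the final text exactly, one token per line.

Hunk 1: at line 4 remove [gjxq,ipy,very] add [hvwj] -> 11 lines: uqgdy ryz uzpmj caqz gctg hvwj lube tdoq znq xdtz arua
Hunk 2: at line 9 remove [xdtz] add [dswhc,lqbml] -> 12 lines: uqgdy ryz uzpmj caqz gctg hvwj lube tdoq znq dswhc lqbml arua
Hunk 3: at line 7 remove [tdoq] add [akt] -> 12 lines: uqgdy ryz uzpmj caqz gctg hvwj lube akt znq dswhc lqbml arua

Answer: uqgdy
ryz
uzpmj
caqz
gctg
hvwj
lube
akt
znq
dswhc
lqbml
arua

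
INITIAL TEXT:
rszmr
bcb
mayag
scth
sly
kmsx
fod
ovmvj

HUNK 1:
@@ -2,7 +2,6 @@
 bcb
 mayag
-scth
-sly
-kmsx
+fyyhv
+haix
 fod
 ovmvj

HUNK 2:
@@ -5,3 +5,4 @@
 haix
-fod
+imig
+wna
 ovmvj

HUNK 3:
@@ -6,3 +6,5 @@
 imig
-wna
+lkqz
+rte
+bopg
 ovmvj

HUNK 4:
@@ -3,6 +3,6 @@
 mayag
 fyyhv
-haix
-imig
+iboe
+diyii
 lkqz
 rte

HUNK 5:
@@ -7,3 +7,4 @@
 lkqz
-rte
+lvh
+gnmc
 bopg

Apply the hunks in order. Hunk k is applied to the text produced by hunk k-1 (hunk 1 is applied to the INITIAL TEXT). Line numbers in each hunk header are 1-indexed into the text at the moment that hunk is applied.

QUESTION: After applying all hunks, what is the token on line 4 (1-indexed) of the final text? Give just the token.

Hunk 1: at line 2 remove [scth,sly,kmsx] add [fyyhv,haix] -> 7 lines: rszmr bcb mayag fyyhv haix fod ovmvj
Hunk 2: at line 5 remove [fod] add [imig,wna] -> 8 lines: rszmr bcb mayag fyyhv haix imig wna ovmvj
Hunk 3: at line 6 remove [wna] add [lkqz,rte,bopg] -> 10 lines: rszmr bcb mayag fyyhv haix imig lkqz rte bopg ovmvj
Hunk 4: at line 3 remove [haix,imig] add [iboe,diyii] -> 10 lines: rszmr bcb mayag fyyhv iboe diyii lkqz rte bopg ovmvj
Hunk 5: at line 7 remove [rte] add [lvh,gnmc] -> 11 lines: rszmr bcb mayag fyyhv iboe diyii lkqz lvh gnmc bopg ovmvj
Final line 4: fyyhv

Answer: fyyhv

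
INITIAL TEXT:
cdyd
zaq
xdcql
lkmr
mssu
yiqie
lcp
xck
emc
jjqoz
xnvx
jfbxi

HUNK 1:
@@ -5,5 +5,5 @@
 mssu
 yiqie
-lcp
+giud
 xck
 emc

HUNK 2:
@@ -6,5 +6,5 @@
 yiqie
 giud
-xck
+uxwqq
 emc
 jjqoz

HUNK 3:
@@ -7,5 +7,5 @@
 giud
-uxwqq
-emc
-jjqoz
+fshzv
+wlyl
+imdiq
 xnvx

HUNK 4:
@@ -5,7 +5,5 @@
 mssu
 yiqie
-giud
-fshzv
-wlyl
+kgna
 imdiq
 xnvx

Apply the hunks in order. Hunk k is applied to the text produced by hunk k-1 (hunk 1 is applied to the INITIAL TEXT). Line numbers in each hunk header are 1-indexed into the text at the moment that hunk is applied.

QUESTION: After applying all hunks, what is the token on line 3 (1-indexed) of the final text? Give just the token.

Answer: xdcql

Derivation:
Hunk 1: at line 5 remove [lcp] add [giud] -> 12 lines: cdyd zaq xdcql lkmr mssu yiqie giud xck emc jjqoz xnvx jfbxi
Hunk 2: at line 6 remove [xck] add [uxwqq] -> 12 lines: cdyd zaq xdcql lkmr mssu yiqie giud uxwqq emc jjqoz xnvx jfbxi
Hunk 3: at line 7 remove [uxwqq,emc,jjqoz] add [fshzv,wlyl,imdiq] -> 12 lines: cdyd zaq xdcql lkmr mssu yiqie giud fshzv wlyl imdiq xnvx jfbxi
Hunk 4: at line 5 remove [giud,fshzv,wlyl] add [kgna] -> 10 lines: cdyd zaq xdcql lkmr mssu yiqie kgna imdiq xnvx jfbxi
Final line 3: xdcql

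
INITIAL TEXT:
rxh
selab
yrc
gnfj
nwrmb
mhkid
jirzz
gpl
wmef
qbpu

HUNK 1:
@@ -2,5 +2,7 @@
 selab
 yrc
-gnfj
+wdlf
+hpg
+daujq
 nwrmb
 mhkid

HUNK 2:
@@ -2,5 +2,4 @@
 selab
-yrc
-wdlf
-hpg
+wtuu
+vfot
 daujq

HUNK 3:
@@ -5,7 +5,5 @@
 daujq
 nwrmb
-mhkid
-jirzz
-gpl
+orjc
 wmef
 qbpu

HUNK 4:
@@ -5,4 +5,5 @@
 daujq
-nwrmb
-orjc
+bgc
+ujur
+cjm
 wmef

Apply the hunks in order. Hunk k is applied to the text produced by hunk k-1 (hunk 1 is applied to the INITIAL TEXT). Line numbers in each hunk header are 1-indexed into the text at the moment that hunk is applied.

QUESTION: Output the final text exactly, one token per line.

Answer: rxh
selab
wtuu
vfot
daujq
bgc
ujur
cjm
wmef
qbpu

Derivation:
Hunk 1: at line 2 remove [gnfj] add [wdlf,hpg,daujq] -> 12 lines: rxh selab yrc wdlf hpg daujq nwrmb mhkid jirzz gpl wmef qbpu
Hunk 2: at line 2 remove [yrc,wdlf,hpg] add [wtuu,vfot] -> 11 lines: rxh selab wtuu vfot daujq nwrmb mhkid jirzz gpl wmef qbpu
Hunk 3: at line 5 remove [mhkid,jirzz,gpl] add [orjc] -> 9 lines: rxh selab wtuu vfot daujq nwrmb orjc wmef qbpu
Hunk 4: at line 5 remove [nwrmb,orjc] add [bgc,ujur,cjm] -> 10 lines: rxh selab wtuu vfot daujq bgc ujur cjm wmef qbpu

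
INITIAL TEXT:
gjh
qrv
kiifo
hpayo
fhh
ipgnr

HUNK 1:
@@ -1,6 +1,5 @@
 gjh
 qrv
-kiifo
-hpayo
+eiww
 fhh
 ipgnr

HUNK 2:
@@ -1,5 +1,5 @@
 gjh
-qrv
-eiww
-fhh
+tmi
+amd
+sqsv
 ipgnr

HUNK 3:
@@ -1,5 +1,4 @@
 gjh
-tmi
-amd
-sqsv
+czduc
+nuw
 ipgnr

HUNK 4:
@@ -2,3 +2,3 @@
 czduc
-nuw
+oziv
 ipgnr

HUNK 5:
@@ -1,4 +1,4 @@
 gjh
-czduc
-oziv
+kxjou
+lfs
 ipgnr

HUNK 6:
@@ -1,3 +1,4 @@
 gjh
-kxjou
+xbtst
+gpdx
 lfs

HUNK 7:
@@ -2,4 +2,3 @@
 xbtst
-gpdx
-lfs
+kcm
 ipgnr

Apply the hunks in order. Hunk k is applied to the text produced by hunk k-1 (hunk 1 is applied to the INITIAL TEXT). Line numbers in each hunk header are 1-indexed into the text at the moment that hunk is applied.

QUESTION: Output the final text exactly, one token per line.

Hunk 1: at line 1 remove [kiifo,hpayo] add [eiww] -> 5 lines: gjh qrv eiww fhh ipgnr
Hunk 2: at line 1 remove [qrv,eiww,fhh] add [tmi,amd,sqsv] -> 5 lines: gjh tmi amd sqsv ipgnr
Hunk 3: at line 1 remove [tmi,amd,sqsv] add [czduc,nuw] -> 4 lines: gjh czduc nuw ipgnr
Hunk 4: at line 2 remove [nuw] add [oziv] -> 4 lines: gjh czduc oziv ipgnr
Hunk 5: at line 1 remove [czduc,oziv] add [kxjou,lfs] -> 4 lines: gjh kxjou lfs ipgnr
Hunk 6: at line 1 remove [kxjou] add [xbtst,gpdx] -> 5 lines: gjh xbtst gpdx lfs ipgnr
Hunk 7: at line 2 remove [gpdx,lfs] add [kcm] -> 4 lines: gjh xbtst kcm ipgnr

Answer: gjh
xbtst
kcm
ipgnr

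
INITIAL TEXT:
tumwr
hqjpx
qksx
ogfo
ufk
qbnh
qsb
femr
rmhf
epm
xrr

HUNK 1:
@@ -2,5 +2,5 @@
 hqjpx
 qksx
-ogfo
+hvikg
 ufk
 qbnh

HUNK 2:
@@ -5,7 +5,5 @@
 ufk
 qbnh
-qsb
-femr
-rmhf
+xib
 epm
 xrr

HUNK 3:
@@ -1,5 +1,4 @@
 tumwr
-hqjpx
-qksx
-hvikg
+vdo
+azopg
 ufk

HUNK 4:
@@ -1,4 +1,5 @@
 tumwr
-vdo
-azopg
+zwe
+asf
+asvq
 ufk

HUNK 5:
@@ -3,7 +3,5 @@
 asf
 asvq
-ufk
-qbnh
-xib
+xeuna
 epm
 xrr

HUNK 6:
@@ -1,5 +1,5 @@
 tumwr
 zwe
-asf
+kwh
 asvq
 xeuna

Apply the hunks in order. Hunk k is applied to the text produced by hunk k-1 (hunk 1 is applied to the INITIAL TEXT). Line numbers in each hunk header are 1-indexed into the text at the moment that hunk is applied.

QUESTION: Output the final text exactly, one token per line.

Answer: tumwr
zwe
kwh
asvq
xeuna
epm
xrr

Derivation:
Hunk 1: at line 2 remove [ogfo] add [hvikg] -> 11 lines: tumwr hqjpx qksx hvikg ufk qbnh qsb femr rmhf epm xrr
Hunk 2: at line 5 remove [qsb,femr,rmhf] add [xib] -> 9 lines: tumwr hqjpx qksx hvikg ufk qbnh xib epm xrr
Hunk 3: at line 1 remove [hqjpx,qksx,hvikg] add [vdo,azopg] -> 8 lines: tumwr vdo azopg ufk qbnh xib epm xrr
Hunk 4: at line 1 remove [vdo,azopg] add [zwe,asf,asvq] -> 9 lines: tumwr zwe asf asvq ufk qbnh xib epm xrr
Hunk 5: at line 3 remove [ufk,qbnh,xib] add [xeuna] -> 7 lines: tumwr zwe asf asvq xeuna epm xrr
Hunk 6: at line 1 remove [asf] add [kwh] -> 7 lines: tumwr zwe kwh asvq xeuna epm xrr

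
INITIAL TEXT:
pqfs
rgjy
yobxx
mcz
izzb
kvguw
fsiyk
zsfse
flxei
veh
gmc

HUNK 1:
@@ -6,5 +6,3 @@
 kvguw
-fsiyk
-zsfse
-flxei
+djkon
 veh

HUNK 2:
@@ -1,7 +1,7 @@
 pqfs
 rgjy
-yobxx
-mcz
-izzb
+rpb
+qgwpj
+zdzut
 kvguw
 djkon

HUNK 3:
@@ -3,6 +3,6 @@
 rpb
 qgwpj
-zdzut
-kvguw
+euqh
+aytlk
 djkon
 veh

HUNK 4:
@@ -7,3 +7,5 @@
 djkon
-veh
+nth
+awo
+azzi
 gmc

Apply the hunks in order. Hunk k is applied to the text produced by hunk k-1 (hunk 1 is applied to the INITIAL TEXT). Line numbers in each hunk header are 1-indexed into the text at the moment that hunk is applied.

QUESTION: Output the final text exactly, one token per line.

Hunk 1: at line 6 remove [fsiyk,zsfse,flxei] add [djkon] -> 9 lines: pqfs rgjy yobxx mcz izzb kvguw djkon veh gmc
Hunk 2: at line 1 remove [yobxx,mcz,izzb] add [rpb,qgwpj,zdzut] -> 9 lines: pqfs rgjy rpb qgwpj zdzut kvguw djkon veh gmc
Hunk 3: at line 3 remove [zdzut,kvguw] add [euqh,aytlk] -> 9 lines: pqfs rgjy rpb qgwpj euqh aytlk djkon veh gmc
Hunk 4: at line 7 remove [veh] add [nth,awo,azzi] -> 11 lines: pqfs rgjy rpb qgwpj euqh aytlk djkon nth awo azzi gmc

Answer: pqfs
rgjy
rpb
qgwpj
euqh
aytlk
djkon
nth
awo
azzi
gmc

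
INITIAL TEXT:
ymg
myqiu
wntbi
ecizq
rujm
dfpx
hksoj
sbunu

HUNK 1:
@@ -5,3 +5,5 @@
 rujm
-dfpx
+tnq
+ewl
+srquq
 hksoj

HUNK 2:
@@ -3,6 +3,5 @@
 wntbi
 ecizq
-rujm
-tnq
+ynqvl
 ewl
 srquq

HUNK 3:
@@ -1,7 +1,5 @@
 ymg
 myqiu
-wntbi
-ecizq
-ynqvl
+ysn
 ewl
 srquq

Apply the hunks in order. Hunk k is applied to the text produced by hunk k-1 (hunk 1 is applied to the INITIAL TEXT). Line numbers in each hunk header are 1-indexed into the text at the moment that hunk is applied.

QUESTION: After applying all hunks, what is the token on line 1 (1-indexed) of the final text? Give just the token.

Answer: ymg

Derivation:
Hunk 1: at line 5 remove [dfpx] add [tnq,ewl,srquq] -> 10 lines: ymg myqiu wntbi ecizq rujm tnq ewl srquq hksoj sbunu
Hunk 2: at line 3 remove [rujm,tnq] add [ynqvl] -> 9 lines: ymg myqiu wntbi ecizq ynqvl ewl srquq hksoj sbunu
Hunk 3: at line 1 remove [wntbi,ecizq,ynqvl] add [ysn] -> 7 lines: ymg myqiu ysn ewl srquq hksoj sbunu
Final line 1: ymg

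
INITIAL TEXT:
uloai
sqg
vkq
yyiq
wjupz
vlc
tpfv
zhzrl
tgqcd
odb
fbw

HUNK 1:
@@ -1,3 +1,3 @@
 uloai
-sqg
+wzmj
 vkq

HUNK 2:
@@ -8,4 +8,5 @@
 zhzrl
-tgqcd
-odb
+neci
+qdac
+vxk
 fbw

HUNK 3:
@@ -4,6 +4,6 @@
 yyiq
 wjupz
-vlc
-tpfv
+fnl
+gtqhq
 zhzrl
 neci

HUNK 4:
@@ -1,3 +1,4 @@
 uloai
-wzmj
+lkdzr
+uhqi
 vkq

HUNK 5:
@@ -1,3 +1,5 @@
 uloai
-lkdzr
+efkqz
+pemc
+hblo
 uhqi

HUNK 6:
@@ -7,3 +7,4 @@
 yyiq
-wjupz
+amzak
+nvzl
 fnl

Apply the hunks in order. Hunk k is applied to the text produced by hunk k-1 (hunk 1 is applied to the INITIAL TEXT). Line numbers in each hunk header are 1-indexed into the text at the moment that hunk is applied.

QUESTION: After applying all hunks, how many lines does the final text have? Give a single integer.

Answer: 16

Derivation:
Hunk 1: at line 1 remove [sqg] add [wzmj] -> 11 lines: uloai wzmj vkq yyiq wjupz vlc tpfv zhzrl tgqcd odb fbw
Hunk 2: at line 8 remove [tgqcd,odb] add [neci,qdac,vxk] -> 12 lines: uloai wzmj vkq yyiq wjupz vlc tpfv zhzrl neci qdac vxk fbw
Hunk 3: at line 4 remove [vlc,tpfv] add [fnl,gtqhq] -> 12 lines: uloai wzmj vkq yyiq wjupz fnl gtqhq zhzrl neci qdac vxk fbw
Hunk 4: at line 1 remove [wzmj] add [lkdzr,uhqi] -> 13 lines: uloai lkdzr uhqi vkq yyiq wjupz fnl gtqhq zhzrl neci qdac vxk fbw
Hunk 5: at line 1 remove [lkdzr] add [efkqz,pemc,hblo] -> 15 lines: uloai efkqz pemc hblo uhqi vkq yyiq wjupz fnl gtqhq zhzrl neci qdac vxk fbw
Hunk 6: at line 7 remove [wjupz] add [amzak,nvzl] -> 16 lines: uloai efkqz pemc hblo uhqi vkq yyiq amzak nvzl fnl gtqhq zhzrl neci qdac vxk fbw
Final line count: 16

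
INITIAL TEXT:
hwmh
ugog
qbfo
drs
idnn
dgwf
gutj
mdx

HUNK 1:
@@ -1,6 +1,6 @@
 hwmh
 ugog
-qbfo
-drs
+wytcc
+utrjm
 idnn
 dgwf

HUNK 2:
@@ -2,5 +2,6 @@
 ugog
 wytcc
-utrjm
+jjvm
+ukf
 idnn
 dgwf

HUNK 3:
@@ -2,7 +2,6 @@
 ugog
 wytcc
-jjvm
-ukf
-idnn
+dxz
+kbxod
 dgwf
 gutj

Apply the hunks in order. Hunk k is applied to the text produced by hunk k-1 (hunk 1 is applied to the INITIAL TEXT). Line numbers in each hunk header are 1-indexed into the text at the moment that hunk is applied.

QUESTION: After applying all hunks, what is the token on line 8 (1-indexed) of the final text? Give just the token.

Hunk 1: at line 1 remove [qbfo,drs] add [wytcc,utrjm] -> 8 lines: hwmh ugog wytcc utrjm idnn dgwf gutj mdx
Hunk 2: at line 2 remove [utrjm] add [jjvm,ukf] -> 9 lines: hwmh ugog wytcc jjvm ukf idnn dgwf gutj mdx
Hunk 3: at line 2 remove [jjvm,ukf,idnn] add [dxz,kbxod] -> 8 lines: hwmh ugog wytcc dxz kbxod dgwf gutj mdx
Final line 8: mdx

Answer: mdx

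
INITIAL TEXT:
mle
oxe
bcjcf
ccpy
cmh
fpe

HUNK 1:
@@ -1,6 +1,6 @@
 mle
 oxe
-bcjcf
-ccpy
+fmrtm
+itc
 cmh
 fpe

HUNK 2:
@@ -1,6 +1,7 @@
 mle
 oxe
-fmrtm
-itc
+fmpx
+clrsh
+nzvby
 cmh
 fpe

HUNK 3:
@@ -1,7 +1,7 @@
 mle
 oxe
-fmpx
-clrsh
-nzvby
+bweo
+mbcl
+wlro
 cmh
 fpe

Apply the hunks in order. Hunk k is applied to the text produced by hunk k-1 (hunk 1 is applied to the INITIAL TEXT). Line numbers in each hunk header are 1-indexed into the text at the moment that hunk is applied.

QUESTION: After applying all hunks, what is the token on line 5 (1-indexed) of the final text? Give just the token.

Answer: wlro

Derivation:
Hunk 1: at line 1 remove [bcjcf,ccpy] add [fmrtm,itc] -> 6 lines: mle oxe fmrtm itc cmh fpe
Hunk 2: at line 1 remove [fmrtm,itc] add [fmpx,clrsh,nzvby] -> 7 lines: mle oxe fmpx clrsh nzvby cmh fpe
Hunk 3: at line 1 remove [fmpx,clrsh,nzvby] add [bweo,mbcl,wlro] -> 7 lines: mle oxe bweo mbcl wlro cmh fpe
Final line 5: wlro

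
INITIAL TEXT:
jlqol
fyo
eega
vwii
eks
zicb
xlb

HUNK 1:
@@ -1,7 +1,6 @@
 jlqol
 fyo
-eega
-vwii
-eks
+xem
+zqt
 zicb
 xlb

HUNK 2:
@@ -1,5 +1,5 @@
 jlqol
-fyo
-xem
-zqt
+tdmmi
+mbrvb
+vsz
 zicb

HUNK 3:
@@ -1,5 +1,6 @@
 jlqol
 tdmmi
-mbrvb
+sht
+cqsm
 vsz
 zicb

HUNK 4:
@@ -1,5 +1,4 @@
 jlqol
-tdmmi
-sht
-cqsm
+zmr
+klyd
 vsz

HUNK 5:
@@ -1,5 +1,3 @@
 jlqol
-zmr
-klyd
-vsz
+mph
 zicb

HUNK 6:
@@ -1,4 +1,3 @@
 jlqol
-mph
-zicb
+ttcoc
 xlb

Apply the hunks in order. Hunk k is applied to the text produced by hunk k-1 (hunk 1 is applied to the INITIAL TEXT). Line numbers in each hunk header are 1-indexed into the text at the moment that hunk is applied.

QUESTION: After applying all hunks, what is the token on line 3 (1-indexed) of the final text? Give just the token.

Hunk 1: at line 1 remove [eega,vwii,eks] add [xem,zqt] -> 6 lines: jlqol fyo xem zqt zicb xlb
Hunk 2: at line 1 remove [fyo,xem,zqt] add [tdmmi,mbrvb,vsz] -> 6 lines: jlqol tdmmi mbrvb vsz zicb xlb
Hunk 3: at line 1 remove [mbrvb] add [sht,cqsm] -> 7 lines: jlqol tdmmi sht cqsm vsz zicb xlb
Hunk 4: at line 1 remove [tdmmi,sht,cqsm] add [zmr,klyd] -> 6 lines: jlqol zmr klyd vsz zicb xlb
Hunk 5: at line 1 remove [zmr,klyd,vsz] add [mph] -> 4 lines: jlqol mph zicb xlb
Hunk 6: at line 1 remove [mph,zicb] add [ttcoc] -> 3 lines: jlqol ttcoc xlb
Final line 3: xlb

Answer: xlb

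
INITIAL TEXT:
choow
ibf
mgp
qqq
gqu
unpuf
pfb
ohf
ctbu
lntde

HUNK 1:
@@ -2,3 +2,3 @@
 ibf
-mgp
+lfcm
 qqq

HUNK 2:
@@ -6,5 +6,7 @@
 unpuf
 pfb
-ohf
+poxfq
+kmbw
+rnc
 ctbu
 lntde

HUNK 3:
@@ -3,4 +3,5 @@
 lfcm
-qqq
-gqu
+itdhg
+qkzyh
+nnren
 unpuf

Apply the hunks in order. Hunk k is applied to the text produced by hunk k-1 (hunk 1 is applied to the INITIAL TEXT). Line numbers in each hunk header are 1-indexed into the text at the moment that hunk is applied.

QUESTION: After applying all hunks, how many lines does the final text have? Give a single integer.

Hunk 1: at line 2 remove [mgp] add [lfcm] -> 10 lines: choow ibf lfcm qqq gqu unpuf pfb ohf ctbu lntde
Hunk 2: at line 6 remove [ohf] add [poxfq,kmbw,rnc] -> 12 lines: choow ibf lfcm qqq gqu unpuf pfb poxfq kmbw rnc ctbu lntde
Hunk 3: at line 3 remove [qqq,gqu] add [itdhg,qkzyh,nnren] -> 13 lines: choow ibf lfcm itdhg qkzyh nnren unpuf pfb poxfq kmbw rnc ctbu lntde
Final line count: 13

Answer: 13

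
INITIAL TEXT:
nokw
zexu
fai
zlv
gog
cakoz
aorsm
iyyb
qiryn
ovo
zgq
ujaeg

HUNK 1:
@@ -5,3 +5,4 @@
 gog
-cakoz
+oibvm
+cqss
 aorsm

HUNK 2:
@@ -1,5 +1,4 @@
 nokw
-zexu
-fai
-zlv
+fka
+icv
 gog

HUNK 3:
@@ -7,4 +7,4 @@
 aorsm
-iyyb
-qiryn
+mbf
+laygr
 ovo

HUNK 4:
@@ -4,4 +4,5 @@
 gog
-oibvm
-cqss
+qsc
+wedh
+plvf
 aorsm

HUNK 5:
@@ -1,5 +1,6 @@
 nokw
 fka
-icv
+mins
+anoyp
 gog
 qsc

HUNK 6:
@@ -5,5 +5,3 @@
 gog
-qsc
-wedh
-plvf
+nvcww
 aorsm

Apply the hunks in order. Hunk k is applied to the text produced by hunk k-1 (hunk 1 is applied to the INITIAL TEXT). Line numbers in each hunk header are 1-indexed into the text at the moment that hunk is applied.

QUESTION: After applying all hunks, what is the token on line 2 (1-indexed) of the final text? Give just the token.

Answer: fka

Derivation:
Hunk 1: at line 5 remove [cakoz] add [oibvm,cqss] -> 13 lines: nokw zexu fai zlv gog oibvm cqss aorsm iyyb qiryn ovo zgq ujaeg
Hunk 2: at line 1 remove [zexu,fai,zlv] add [fka,icv] -> 12 lines: nokw fka icv gog oibvm cqss aorsm iyyb qiryn ovo zgq ujaeg
Hunk 3: at line 7 remove [iyyb,qiryn] add [mbf,laygr] -> 12 lines: nokw fka icv gog oibvm cqss aorsm mbf laygr ovo zgq ujaeg
Hunk 4: at line 4 remove [oibvm,cqss] add [qsc,wedh,plvf] -> 13 lines: nokw fka icv gog qsc wedh plvf aorsm mbf laygr ovo zgq ujaeg
Hunk 5: at line 1 remove [icv] add [mins,anoyp] -> 14 lines: nokw fka mins anoyp gog qsc wedh plvf aorsm mbf laygr ovo zgq ujaeg
Hunk 6: at line 5 remove [qsc,wedh,plvf] add [nvcww] -> 12 lines: nokw fka mins anoyp gog nvcww aorsm mbf laygr ovo zgq ujaeg
Final line 2: fka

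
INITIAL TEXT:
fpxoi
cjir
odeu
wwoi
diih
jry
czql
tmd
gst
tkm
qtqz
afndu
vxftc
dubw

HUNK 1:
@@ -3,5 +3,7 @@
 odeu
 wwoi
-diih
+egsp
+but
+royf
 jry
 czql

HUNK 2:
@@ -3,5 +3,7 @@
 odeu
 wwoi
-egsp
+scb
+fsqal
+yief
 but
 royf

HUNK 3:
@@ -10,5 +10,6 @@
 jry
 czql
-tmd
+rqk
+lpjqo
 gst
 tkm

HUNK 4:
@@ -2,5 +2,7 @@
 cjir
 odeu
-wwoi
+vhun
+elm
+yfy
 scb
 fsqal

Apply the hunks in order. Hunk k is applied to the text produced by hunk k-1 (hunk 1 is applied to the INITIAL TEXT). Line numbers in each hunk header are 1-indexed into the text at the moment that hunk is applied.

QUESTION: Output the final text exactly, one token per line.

Answer: fpxoi
cjir
odeu
vhun
elm
yfy
scb
fsqal
yief
but
royf
jry
czql
rqk
lpjqo
gst
tkm
qtqz
afndu
vxftc
dubw

Derivation:
Hunk 1: at line 3 remove [diih] add [egsp,but,royf] -> 16 lines: fpxoi cjir odeu wwoi egsp but royf jry czql tmd gst tkm qtqz afndu vxftc dubw
Hunk 2: at line 3 remove [egsp] add [scb,fsqal,yief] -> 18 lines: fpxoi cjir odeu wwoi scb fsqal yief but royf jry czql tmd gst tkm qtqz afndu vxftc dubw
Hunk 3: at line 10 remove [tmd] add [rqk,lpjqo] -> 19 lines: fpxoi cjir odeu wwoi scb fsqal yief but royf jry czql rqk lpjqo gst tkm qtqz afndu vxftc dubw
Hunk 4: at line 2 remove [wwoi] add [vhun,elm,yfy] -> 21 lines: fpxoi cjir odeu vhun elm yfy scb fsqal yief but royf jry czql rqk lpjqo gst tkm qtqz afndu vxftc dubw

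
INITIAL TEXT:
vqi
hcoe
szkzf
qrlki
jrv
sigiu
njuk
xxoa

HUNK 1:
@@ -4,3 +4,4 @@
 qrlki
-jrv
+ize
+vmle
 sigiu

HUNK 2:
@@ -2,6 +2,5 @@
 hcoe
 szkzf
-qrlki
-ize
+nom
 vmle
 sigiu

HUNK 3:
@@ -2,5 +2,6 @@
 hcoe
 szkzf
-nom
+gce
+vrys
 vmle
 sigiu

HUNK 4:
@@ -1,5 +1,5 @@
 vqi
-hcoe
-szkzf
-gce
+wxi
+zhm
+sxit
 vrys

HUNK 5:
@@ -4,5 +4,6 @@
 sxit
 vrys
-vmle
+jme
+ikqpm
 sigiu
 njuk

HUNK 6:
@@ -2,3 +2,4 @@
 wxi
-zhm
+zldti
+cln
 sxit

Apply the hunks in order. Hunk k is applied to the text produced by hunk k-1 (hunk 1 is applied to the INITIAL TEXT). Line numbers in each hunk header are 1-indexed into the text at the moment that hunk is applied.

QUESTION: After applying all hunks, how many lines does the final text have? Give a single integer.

Answer: 11

Derivation:
Hunk 1: at line 4 remove [jrv] add [ize,vmle] -> 9 lines: vqi hcoe szkzf qrlki ize vmle sigiu njuk xxoa
Hunk 2: at line 2 remove [qrlki,ize] add [nom] -> 8 lines: vqi hcoe szkzf nom vmle sigiu njuk xxoa
Hunk 3: at line 2 remove [nom] add [gce,vrys] -> 9 lines: vqi hcoe szkzf gce vrys vmle sigiu njuk xxoa
Hunk 4: at line 1 remove [hcoe,szkzf,gce] add [wxi,zhm,sxit] -> 9 lines: vqi wxi zhm sxit vrys vmle sigiu njuk xxoa
Hunk 5: at line 4 remove [vmle] add [jme,ikqpm] -> 10 lines: vqi wxi zhm sxit vrys jme ikqpm sigiu njuk xxoa
Hunk 6: at line 2 remove [zhm] add [zldti,cln] -> 11 lines: vqi wxi zldti cln sxit vrys jme ikqpm sigiu njuk xxoa
Final line count: 11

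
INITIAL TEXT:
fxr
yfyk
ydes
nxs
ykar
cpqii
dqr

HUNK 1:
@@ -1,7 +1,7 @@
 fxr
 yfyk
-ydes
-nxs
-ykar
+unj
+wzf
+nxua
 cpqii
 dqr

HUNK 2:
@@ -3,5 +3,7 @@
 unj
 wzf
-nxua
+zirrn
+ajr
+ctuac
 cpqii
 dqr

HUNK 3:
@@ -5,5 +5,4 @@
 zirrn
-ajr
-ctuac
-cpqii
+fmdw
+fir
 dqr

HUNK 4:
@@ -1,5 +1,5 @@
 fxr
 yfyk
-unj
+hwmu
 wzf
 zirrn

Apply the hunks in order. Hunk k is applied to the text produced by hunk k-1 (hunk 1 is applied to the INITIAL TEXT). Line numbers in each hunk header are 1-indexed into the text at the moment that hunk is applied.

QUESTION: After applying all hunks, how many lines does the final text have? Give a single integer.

Answer: 8

Derivation:
Hunk 1: at line 1 remove [ydes,nxs,ykar] add [unj,wzf,nxua] -> 7 lines: fxr yfyk unj wzf nxua cpqii dqr
Hunk 2: at line 3 remove [nxua] add [zirrn,ajr,ctuac] -> 9 lines: fxr yfyk unj wzf zirrn ajr ctuac cpqii dqr
Hunk 3: at line 5 remove [ajr,ctuac,cpqii] add [fmdw,fir] -> 8 lines: fxr yfyk unj wzf zirrn fmdw fir dqr
Hunk 4: at line 1 remove [unj] add [hwmu] -> 8 lines: fxr yfyk hwmu wzf zirrn fmdw fir dqr
Final line count: 8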